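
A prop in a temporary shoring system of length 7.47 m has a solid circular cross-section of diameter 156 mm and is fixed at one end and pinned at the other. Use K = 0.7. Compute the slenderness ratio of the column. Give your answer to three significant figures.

λ ≈ 134

For a solid circle r = d/4 = 156/4 = 39.00 mm
L_e = K·L = 0.7 × 7.47 m = 5.229 m = 5229.0 mm
λ = L_e / r_min = 5229.0 / 39.00 = 134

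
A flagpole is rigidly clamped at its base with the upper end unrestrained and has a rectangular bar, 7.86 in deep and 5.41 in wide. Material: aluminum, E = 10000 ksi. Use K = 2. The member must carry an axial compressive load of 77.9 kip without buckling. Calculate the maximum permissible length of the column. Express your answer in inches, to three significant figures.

Buckling occurs about the weak axis: I_min = h·b³/12 with b = 5.41 in (the shorter side).
I_min = 7.86×5.41³/12 = 103.7 in⁴
At the buckling limit P_cr = P = 7.790×10^4 lb
From P_cr = π²EI/(K·L)²:  L = (1/K)·√(π²EI/P_cr) = (1/2)·√(π²×1.00×10^7×103.7/7.790×10^4)
L = 181 in

L_max ≈ 181 in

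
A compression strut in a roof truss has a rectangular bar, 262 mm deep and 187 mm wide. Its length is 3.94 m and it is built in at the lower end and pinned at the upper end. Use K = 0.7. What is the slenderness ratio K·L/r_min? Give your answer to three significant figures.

For a rectangle r_min = b/√12 = 187/√12 = 53.98 mm
L_e = K·L = 0.7 × 3.94 m = 2.758 m = 2758.0 mm
λ = L_e / r_min = 2758.0 / 53.98 = 51.1

λ ≈ 51.1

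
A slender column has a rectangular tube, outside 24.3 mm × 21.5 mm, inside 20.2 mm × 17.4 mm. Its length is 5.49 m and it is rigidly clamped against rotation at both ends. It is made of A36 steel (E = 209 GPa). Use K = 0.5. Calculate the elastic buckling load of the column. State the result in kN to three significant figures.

P_cr ≈ 3.08 kN

Weak-axis I_min = (h_o·b_o³ − h_i·b_i³)/12 with b_o = 21.5, b_i = 17.40 mm (shorter outer/inner sides).
I_min = (24.3×21.5³ − 20.20×17.40³)/12 = 1.126×10^4 mm⁴
I = 1.126×10^4 mm⁴ = 1.126×10^-8 m⁴
Effective length L_e = K·L = 0.5 × 5.49 = 2.745 m
P_cr = π²EI / L_e² = π² × 209×10⁹ × 1.126×10^-8 / 2.745² = 3.082×10^3 N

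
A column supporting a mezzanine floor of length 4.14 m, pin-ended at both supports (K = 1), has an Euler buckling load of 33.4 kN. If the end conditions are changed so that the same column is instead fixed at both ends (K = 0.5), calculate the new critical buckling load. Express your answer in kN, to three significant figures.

P_cr ∝ 1/K², so P_cr,new = P_cr,old × (K_old/K_new)² = 33.4 × (1/0.5)²
= 33.4 × 4.000 = 134 kN

P_cr ≈ 134 kN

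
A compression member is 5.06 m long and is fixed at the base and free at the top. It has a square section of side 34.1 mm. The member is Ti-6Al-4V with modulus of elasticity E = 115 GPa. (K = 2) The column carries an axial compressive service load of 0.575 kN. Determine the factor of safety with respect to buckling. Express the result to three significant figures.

n ≈ 2.17

I = a⁴/12 = 34.1⁴/12 = 1.127×10^5 mm⁴
I = 1.127×10^5 mm⁴ = 1.127×10^-7 m⁴
Effective length L_e = K·L = 2 × 5.06 = 10.12 m
P_cr = π²EI / L_e² = π² × 115×10⁹ × 1.127×10^-7 / 10.12² = 1.249×10^3 N
Factor of safety n = P_cr / P = 1.2487 / 0.575 = 2.17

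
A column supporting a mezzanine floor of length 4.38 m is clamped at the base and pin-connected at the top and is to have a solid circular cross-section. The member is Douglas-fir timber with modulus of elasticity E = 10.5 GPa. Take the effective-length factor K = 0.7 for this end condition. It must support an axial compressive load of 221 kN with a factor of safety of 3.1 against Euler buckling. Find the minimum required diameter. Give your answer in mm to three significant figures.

Required P_cr = n·P = 3.1 × 221 = 685.1 kN
L_e = K·L = 0.7 × 4.38 = 3.066 m
Required I = P_cr·L_e²/(π²E) = 6.851×10^5 × 3.066² / (π² × 1.05×10^10) = 6.215×10^-5 m⁴
I_req = 6.215×10^7 mm⁴
Solid circle: I = πd⁴/64  ⇒  d = (64I/π)^(1/4) = (64×6.215×10^7/π)^(1/4) = 189 mm

d ≈ 189 mm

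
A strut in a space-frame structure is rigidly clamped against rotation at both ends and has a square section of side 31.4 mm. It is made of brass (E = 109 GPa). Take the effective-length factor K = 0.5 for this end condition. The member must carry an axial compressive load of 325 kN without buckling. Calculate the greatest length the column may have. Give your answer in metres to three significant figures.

I = a⁴/12 = 31.4⁴/12 = 8.101×10^4 mm⁴
I = 8.101×10^-8 m⁴
At the buckling limit P_cr = P = 3.250×10^5 N
From P_cr = π²EI/(K·L)²:  L = (1/K)·√(π²EI/P_cr) = (1/0.5)·√(π²×1.09×10^11×8.101×10^-8/3.250×10^5)
L = 1.04 m

L_max ≈ 1.04 m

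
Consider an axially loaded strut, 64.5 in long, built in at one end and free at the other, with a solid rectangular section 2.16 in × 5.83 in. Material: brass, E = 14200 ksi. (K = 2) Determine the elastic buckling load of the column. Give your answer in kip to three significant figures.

Buckling occurs about the weak axis: I_min = h·b³/12 with b = 2.16 in (the shorter side).
I_min = 5.83×2.16³/12 = 4.896 in⁴
Effective length L_e = K·L = 2 × 64.5 = 129.0 in
P_cr = π²EI / L_e² = π² × 14200×10³ × 4.896 / 129.0² = 4.123×10^4 lb

P_cr ≈ 41.2 kip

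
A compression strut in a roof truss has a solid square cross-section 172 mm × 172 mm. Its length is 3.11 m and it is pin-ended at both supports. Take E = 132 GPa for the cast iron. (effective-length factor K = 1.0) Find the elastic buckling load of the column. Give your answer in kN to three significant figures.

P_cr ≈ 9820 kN

I = a⁴/12 = 172⁴/12 = 7.293×10^7 mm⁴
I = 7.293×10^7 mm⁴ = 7.293×10^-5 m⁴
Effective length L_e = K·L = 1 × 3.11 = 3.110 m
P_cr = π²EI / L_e² = π² × 132×10⁹ × 7.293×10^-5 / 3.110² = 9.824×10^6 N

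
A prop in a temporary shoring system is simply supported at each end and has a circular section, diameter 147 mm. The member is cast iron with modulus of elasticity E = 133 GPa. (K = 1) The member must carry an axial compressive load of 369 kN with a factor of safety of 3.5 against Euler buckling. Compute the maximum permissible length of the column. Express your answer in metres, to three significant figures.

L_max ≈ 4.83 m

I = πd⁴/64 = π×147⁴/64 = 2.292×10^7 mm⁴
I = 2.292×10^-5 m⁴
Required critical load P_cr = n·P = 3.5 × 369 = 1292 kN = 1.292×10^6 N
From P_cr = π²EI/(K·L)²:  L = (1/K)·√(π²EI/P_cr) = (1/1)·√(π²×1.33×10^11×2.292×10^-5/1.292×10^6)
L = 4.83 m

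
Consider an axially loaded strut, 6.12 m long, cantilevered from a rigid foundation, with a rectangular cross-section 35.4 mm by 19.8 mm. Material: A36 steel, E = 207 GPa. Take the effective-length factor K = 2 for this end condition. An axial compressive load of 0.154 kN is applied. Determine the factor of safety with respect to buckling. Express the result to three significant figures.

Buckling occurs about the weak axis: I_min = h·b³/12 with b = 19.8 mm (the shorter side).
I_min = 35.4×19.8³/12 = 2.290×10^4 mm⁴
I = 2.290×10^4 mm⁴ = 2.290×10^-8 m⁴
Effective length L_e = K·L = 2 × 6.12 = 12.24 m
P_cr = π²EI / L_e² = π² × 207×10⁹ × 2.290×10^-8 / 12.24² = 312.3 N
Factor of safety n = P_cr / P = 0.31227 / 0.154 = 2.03

n ≈ 2.03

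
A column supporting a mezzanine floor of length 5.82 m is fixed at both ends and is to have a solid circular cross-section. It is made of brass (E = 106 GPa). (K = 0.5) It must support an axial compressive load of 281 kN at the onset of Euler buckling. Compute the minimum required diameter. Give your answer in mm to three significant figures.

L_e = K·L = 0.5 × 5.82 = 2.910 m
Required I = P_cr·L_e²/(π²E) = 2.810×10^5 × 2.910² / (π² × 1.06×10^11) = 2.275×10^-6 m⁴
I_req = 2.275×10^6 mm⁴
Solid circle: I = πd⁴/64  ⇒  d = (64I/π)^(1/4) = (64×2.275×10^6/π)^(1/4) = 82.5 mm

d ≈ 82.5 mm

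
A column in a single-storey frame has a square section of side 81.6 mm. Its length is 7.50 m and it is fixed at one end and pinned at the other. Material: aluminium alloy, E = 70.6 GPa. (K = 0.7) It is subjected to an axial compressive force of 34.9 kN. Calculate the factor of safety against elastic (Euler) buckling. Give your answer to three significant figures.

I = a⁴/12 = 81.6⁴/12 = 3.695×10^6 mm⁴
I = 3.695×10^6 mm⁴ = 3.695×10^-6 m⁴
Effective length L_e = K·L = 0.7 × 7.50 = 5.250 m
P_cr = π²EI / L_e² = π² × 70.6×10⁹ × 3.695×10^-6 / 5.250² = 9.340×10^4 N
Factor of safety n = P_cr / P = 93.404 / 34.9 = 2.68

n ≈ 2.68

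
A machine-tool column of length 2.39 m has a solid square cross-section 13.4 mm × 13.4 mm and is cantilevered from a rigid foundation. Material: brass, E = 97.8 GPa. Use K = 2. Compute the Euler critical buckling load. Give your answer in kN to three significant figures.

I = a⁴/12 = 13.4⁴/12 = 2.687×10^3 mm⁴
I = 2.687×10^3 mm⁴ = 2.687×10^-9 m⁴
Effective length L_e = K·L = 2 × 2.39 = 4.780 m
P_cr = π²EI / L_e² = π² × 97.8×10⁹ × 2.687×10^-9 / 4.780² = 113.5 N

P_cr ≈ 0.114 kN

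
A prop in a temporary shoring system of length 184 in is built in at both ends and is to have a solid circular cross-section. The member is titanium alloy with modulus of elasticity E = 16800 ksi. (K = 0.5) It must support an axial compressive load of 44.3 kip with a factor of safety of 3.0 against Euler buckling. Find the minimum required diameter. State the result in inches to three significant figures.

d ≈ 3.43 in

Required P_cr = n·P = 3.0 × 44.3 = 132.9 kip
L_e = K·L = 0.5 × 184 = 92.00 in
Required I = P_cr·L_e²/(π²E) = 1.329×10^5 × 92.00² / (π² × 1.68×10^7) = 6.784 in⁴
Solid circle: I = πd⁴/64  ⇒  d = (64I/π)^(1/4) = (64×6.784/π)^(1/4) = 3.43 in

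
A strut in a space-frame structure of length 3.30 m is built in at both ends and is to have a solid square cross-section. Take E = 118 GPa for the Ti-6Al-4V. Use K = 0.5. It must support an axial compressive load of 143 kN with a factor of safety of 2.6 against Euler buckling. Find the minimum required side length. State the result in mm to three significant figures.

a ≈ 56.8 mm

Required P_cr = n·P = 2.6 × 143 = 371.8 kN
L_e = K·L = 0.5 × 3.30 = 1.650 m
Required I = P_cr·L_e²/(π²E) = 3.718×10^5 × 1.650² / (π² × 1.18×10^11) = 8.692×10^-7 m⁴
I_req = 8.692×10^5 mm⁴
Solid square: I = a⁴/12  ⇒  a = (12I)^(1/4) = (12×8.692×10^5)^(1/4) = 56.8 mm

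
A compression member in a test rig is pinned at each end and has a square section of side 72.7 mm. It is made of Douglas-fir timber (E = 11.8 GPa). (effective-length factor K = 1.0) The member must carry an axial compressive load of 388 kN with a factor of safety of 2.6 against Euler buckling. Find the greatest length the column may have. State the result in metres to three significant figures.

I = a⁴/12 = 72.7⁴/12 = 2.328×10^6 mm⁴
I = 2.328×10^-6 m⁴
Required critical load P_cr = n·P = 2.6 × 388 = 1009 kN = 1.009×10^6 N
From P_cr = π²EI/(K·L)²:  L = (1/K)·√(π²EI/P_cr) = (1/1)·√(π²×1.18×10^10×2.328×10^-6/1.009×10^6)
L = 0.518 m

L_max ≈ 0.518 m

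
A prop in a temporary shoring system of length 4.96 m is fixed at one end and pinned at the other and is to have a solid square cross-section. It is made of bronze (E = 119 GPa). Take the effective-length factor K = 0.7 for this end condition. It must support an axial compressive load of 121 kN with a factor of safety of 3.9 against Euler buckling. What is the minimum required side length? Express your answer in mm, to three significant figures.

Required P_cr = n·P = 3.9 × 121 = 471.9 kN
L_e = K·L = 0.7 × 4.96 = 3.472 m
Required I = P_cr·L_e²/(π²E) = 4.719×10^5 × 3.472² / (π² × 1.19×10^11) = 4.844×10^-6 m⁴
I_req = 4.844×10^6 mm⁴
Solid square: I = a⁴/12  ⇒  a = (12I)^(1/4) = (12×4.844×10^6)^(1/4) = 87.3 mm

a ≈ 87.3 mm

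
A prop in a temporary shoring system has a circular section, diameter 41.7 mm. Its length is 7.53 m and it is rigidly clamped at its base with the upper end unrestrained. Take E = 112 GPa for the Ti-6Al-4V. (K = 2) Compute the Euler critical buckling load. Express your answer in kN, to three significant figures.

P_cr ≈ 0.723 kN

I = πd⁴/64 = π×41.7⁴/64 = 1.484×10^5 mm⁴
I = 1.484×10^5 mm⁴ = 1.484×10^-7 m⁴
Effective length L_e = K·L = 2 × 7.53 = 15.06 m
P_cr = π²EI / L_e² = π² × 112×10⁹ × 1.484×10^-7 / 15.06² = 723.4 N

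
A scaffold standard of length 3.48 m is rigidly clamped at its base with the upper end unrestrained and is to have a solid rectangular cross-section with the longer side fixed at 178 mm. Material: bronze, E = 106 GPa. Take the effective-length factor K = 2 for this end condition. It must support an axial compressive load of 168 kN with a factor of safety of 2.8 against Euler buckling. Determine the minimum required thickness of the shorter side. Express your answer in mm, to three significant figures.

b ≈ 114 mm

Required P_cr = n·P = 2.8 × 168 = 470.4 kN
L_e = K·L = 2 × 3.48 = 6.960 m
Required I = P_cr·L_e²/(π²E) = 4.704×10^5 × 6.960² / (π² × 1.06×10^11) = 2.178×10^-5 m⁴
I_req = 2.178×10^7 mm⁴
Rectangle, weak axis: I_min = h·b³/12 with h = 178 mm fixed  ⇒  b = (12I/h)^(1/3) = 114 mm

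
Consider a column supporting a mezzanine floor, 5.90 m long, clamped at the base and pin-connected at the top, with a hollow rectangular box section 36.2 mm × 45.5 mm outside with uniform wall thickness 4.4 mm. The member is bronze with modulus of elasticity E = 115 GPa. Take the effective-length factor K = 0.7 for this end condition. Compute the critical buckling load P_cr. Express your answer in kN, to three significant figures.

P_cr ≈ 7.78 kN

Inner dimensions: h_i = 45.5 − 2×4.4 = 36.70 mm, b_i = 36.2 − 2×4.4 = 27.40 mm
Weak-axis I_min = (h_o·b_o³ − h_i·b_i³)/12 with b_o = 36.2, b_i = 27.40 mm (shorter outer/inner sides).
I_min = (45.5×36.2³ − 36.70×27.40³)/12 = 1.170×10^5 mm⁴
I = 1.170×10^5 mm⁴ = 1.170×10^-7 m⁴
Effective length L_e = K·L = 0.7 × 5.90 = 4.130 m
P_cr = π²EI / L_e² = π² × 115×10⁹ × 1.170×10^-7 / 4.130² = 7.783×10^3 N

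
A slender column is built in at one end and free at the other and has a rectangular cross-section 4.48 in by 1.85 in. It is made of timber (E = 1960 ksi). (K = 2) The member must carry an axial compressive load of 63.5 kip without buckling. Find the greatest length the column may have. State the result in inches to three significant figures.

Buckling occurs about the weak axis: I_min = h·b³/12 with b = 1.85 in (the shorter side).
I_min = 4.48×1.85³/12 = 2.364 in⁴
At the buckling limit P_cr = P = 6.350×10^4 lb
From P_cr = π²EI/(K·L)²:  L = (1/K)·√(π²EI/P_cr) = (1/2)·√(π²×1.96×10^6×2.364/6.350×10^4)
L = 13.4 in

L_max ≈ 13.4 in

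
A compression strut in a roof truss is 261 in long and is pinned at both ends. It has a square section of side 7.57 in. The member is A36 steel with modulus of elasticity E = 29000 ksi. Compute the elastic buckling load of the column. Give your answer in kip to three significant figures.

P_cr ≈ 1150 kip

I = a⁴/12 = 7.57⁴/12 = 273.7 in⁴
Effective length L_e = K·L = 1 × 261 = 261.0 in
P_cr = π²EI / L_e² = π² × 29000×10³ × 273.7 / 261.0² = 1.150×10^6 lb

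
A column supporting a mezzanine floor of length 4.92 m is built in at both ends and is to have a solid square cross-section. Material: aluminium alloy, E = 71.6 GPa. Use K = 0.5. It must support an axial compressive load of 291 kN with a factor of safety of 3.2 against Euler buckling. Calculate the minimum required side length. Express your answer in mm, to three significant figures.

a ≈ 98.9 mm

Required P_cr = n·P = 3.2 × 291 = 931.2 kN
L_e = K·L = 0.5 × 4.92 = 2.460 m
Required I = P_cr·L_e²/(π²E) = 9.312×10^5 × 2.460² / (π² × 7.16×10^10) = 7.974×10^-6 m⁴
I_req = 7.974×10^6 mm⁴
Solid square: I = a⁴/12  ⇒  a = (12I)^(1/4) = (12×7.974×10^6)^(1/4) = 98.9 mm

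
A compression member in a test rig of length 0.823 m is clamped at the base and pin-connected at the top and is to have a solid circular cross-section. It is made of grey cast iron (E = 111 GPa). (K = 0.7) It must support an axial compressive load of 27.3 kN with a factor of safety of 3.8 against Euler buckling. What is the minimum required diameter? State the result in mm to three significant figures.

d ≈ 28.3 mm

Required P_cr = n·P = 3.8 × 27.3 = 103.7 kN
L_e = K·L = 0.7 × 0.823 = 0.5761 m
Required I = P_cr·L_e²/(π²E) = 1.037×10^5 × 0.5761² / (π² × 1.11×10^11) = 3.143×10^-8 m⁴
I_req = 3.143×10^4 mm⁴
Solid circle: I = πd⁴/64  ⇒  d = (64I/π)^(1/4) = (64×3.143×10^4/π)^(1/4) = 28.3 mm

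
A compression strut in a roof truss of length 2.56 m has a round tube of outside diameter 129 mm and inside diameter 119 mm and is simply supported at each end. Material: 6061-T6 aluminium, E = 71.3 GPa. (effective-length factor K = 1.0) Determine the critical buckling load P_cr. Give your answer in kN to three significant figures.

d_o = 129 mm, d_i = 119 mm
I = π(d_o⁴ − d_i⁴)/64 = π(129⁴ − 119.0⁴)/64 = 3.750×10^6 mm⁴
I = 3.750×10^6 mm⁴ = 3.750×10^-6 m⁴
Effective length L_e = K·L = 1 × 2.56 = 2.560 m
P_cr = π²EI / L_e² = π² × 71.3×10⁹ × 3.750×10^-6 / 2.560² = 4.026×10^5 N

P_cr ≈ 403 kN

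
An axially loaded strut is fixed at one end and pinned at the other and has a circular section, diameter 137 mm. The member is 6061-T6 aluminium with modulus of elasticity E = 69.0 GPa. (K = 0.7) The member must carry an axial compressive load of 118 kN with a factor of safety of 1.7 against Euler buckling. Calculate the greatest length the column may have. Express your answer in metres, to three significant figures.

I = πd⁴/64 = π×137⁴/64 = 1.729×10^7 mm⁴
I = 1.729×10^-5 m⁴
Required critical load P_cr = n·P = 1.7 × 118 = 200.6 kN = 2.006×10^5 N
From P_cr = π²EI/(K·L)²:  L = (1/K)·√(π²EI/P_cr) = (1/0.7)·√(π²×6.90×10^10×1.729×10^-5/2.006×10^5)
L = 10.9 m

L_max ≈ 10.9 m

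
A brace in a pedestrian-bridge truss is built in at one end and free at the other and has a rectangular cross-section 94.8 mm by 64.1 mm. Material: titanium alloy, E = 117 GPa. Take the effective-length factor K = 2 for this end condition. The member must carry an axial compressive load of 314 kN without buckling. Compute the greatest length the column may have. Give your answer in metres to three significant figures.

L_max ≈ 1.38 m

Buckling occurs about the weak axis: I_min = h·b³/12 with b = 64.1 mm (the shorter side).
I_min = 94.8×64.1³/12 = 2.081×10^6 mm⁴
I = 2.081×10^-6 m⁴
At the buckling limit P_cr = P = 3.140×10^5 N
From P_cr = π²EI/(K·L)²:  L = (1/K)·√(π²EI/P_cr) = (1/2)·√(π²×1.17×10^11×2.081×10^-6/3.140×10^5)
L = 1.38 m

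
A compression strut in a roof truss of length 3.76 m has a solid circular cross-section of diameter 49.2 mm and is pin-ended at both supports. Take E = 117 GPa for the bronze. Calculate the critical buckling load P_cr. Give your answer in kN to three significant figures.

I = πd⁴/64 = π×49.2⁴/64 = 2.876×10^5 mm⁴
I = 2.876×10^5 mm⁴ = 2.876×10^-7 m⁴
Effective length L_e = K·L = 1 × 3.76 = 3.760 m
P_cr = π²EI / L_e² = π² × 117×10⁹ × 2.876×10^-7 / 3.760² = 2.349×10^4 N

P_cr ≈ 23.5 kN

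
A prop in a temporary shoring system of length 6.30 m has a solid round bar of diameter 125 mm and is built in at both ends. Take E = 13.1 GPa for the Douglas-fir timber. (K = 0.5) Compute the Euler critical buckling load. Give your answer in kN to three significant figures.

P_cr ≈ 156 kN

I = πd⁴/64 = π×125⁴/64 = 1.198×10^7 mm⁴
I = 1.198×10^7 mm⁴ = 1.198×10^-5 m⁴
Effective length L_e = K·L = 0.5 × 6.30 = 3.150 m
P_cr = π²EI / L_e² = π² × 13.1×10⁹ × 1.198×10^-5 / 3.150² = 1.562×10^5 N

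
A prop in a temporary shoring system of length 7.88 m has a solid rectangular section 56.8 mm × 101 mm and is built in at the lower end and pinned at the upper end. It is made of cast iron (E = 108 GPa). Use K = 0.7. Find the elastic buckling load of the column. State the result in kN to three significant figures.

Buckling occurs about the weak axis: I_min = h·b³/12 with b = 56.8 mm (the shorter side).
I_min = 101×56.8³/12 = 1.542×10^6 mm⁴
I = 1.542×10^6 mm⁴ = 1.542×10^-6 m⁴
Effective length L_e = K·L = 0.7 × 7.88 = 5.516 m
P_cr = π²EI / L_e² = π² × 108×10⁹ × 1.542×10^-6 / 5.516² = 5.403×10^4 N

P_cr ≈ 54.0 kN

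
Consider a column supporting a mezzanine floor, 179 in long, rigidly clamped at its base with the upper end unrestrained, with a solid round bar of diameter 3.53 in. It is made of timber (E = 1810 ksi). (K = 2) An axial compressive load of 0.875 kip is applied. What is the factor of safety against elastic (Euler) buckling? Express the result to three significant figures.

I = πd⁴/64 = π×3.53⁴/64 = 7.622 in⁴
Effective length L_e = K·L = 2 × 179 = 358.0 in
P_cr = π²EI / L_e² = π² × 1810×10³ × 7.622 / 358.0² = 1.062×10^3 lb
Factor of safety n = P_cr / P = 1.0624 / 0.875 = 1.21

n ≈ 1.21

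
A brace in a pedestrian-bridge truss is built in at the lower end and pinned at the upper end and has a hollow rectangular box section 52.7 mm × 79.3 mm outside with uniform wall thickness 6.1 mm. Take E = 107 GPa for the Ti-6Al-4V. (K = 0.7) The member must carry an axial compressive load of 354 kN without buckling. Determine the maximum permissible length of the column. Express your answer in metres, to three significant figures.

Inner dimensions: h_i = 79.3 − 2×6.1 = 67.10 mm, b_i = 52.7 − 2×6.1 = 40.50 mm
Weak-axis I_min = (h_o·b_o³ − h_i·b_i³)/12 with b_o = 52.7, b_i = 40.50 mm (shorter outer/inner sides).
I_min = (79.3×52.7³ − 67.10×40.50³)/12 = 5.958×10^5 mm⁴
I = 5.958×10^-7 m⁴
At the buckling limit P_cr = P = 3.540×10^5 N
From P_cr = π²EI/(K·L)²:  L = (1/K)·√(π²EI/P_cr) = (1/0.7)·√(π²×1.07×10^11×5.958×10^-7/3.540×10^5)
L = 1.90 m

L_max ≈ 1.90 m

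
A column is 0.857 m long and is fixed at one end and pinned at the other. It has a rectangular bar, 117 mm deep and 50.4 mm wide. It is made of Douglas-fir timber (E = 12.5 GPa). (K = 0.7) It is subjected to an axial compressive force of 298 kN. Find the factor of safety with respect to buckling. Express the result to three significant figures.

Buckling occurs about the weak axis: I_min = h·b³/12 with b = 50.4 mm (the shorter side).
I_min = 117×50.4³/12 = 1.248×10^6 mm⁴
I = 1.248×10^6 mm⁴ = 1.248×10^-6 m⁴
Effective length L_e = K·L = 0.7 × 0.857 = 0.5999 m
P_cr = π²EI / L_e² = π² × 12.5×10⁹ × 1.248×10^-6 / 0.5999² = 4.279×10^5 N
Factor of safety n = P_cr / P = 427.91 / 298 = 1.44

n ≈ 1.44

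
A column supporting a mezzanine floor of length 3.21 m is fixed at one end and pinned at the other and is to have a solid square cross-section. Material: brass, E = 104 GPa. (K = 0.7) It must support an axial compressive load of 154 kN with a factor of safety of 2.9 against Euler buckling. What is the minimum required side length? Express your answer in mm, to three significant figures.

a ≈ 71.7 mm

Required P_cr = n·P = 2.9 × 154 = 446.6 kN
L_e = K·L = 0.7 × 3.21 = 2.247 m
Required I = P_cr·L_e²/(π²E) = 4.466×10^5 × 2.247² / (π² × 1.04×10^11) = 2.197×10^-6 m⁴
I_req = 2.197×10^6 mm⁴
Solid square: I = a⁴/12  ⇒  a = (12I)^(1/4) = (12×2.197×10^6)^(1/4) = 71.7 mm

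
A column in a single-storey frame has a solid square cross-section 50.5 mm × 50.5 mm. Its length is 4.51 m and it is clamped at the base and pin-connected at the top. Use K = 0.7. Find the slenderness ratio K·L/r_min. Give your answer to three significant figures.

λ ≈ 217

I = a⁴/12 = 50.5⁴/12 = 5.420×10^5 mm⁴
A = 2.550×10^3 mm²;  r_min = √(I/A) = √(5.420×10^5/2.550×10^3) = 14.58 mm
L_e = K·L = 0.7 × 4.51 m = 3.157 m = 3157.0 mm
λ = L_e / r_min = 3157.0 / 14.58 = 217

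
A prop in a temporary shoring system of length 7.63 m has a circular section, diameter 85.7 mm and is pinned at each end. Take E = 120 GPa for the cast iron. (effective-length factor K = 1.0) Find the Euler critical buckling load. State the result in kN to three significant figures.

I = πd⁴/64 = π×85.7⁴/64 = 2.648×10^6 mm⁴
I = 2.648×10^6 mm⁴ = 2.648×10^-6 m⁴
Effective length L_e = K·L = 1 × 7.63 = 7.630 m
P_cr = π²EI / L_e² = π² × 120×10⁹ × 2.648×10^-6 / 7.630² = 5.387×10^4 N

P_cr ≈ 53.9 kN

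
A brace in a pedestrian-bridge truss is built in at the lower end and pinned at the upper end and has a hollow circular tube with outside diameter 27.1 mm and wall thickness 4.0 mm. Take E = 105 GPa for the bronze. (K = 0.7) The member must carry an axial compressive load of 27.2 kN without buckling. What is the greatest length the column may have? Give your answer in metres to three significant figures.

L_max ≈ 1.25 m

Inner diameter d_i = 27.1 − 2×4.0 = 19.10 mm
I = π(d_o⁴ − d_i⁴)/64 = π(27.1⁴ − 19.10⁴)/64 = 1.994×10^4 mm⁴
I = 1.994×10^-8 m⁴
At the buckling limit P_cr = P = 2.720×10^4 N
From P_cr = π²EI/(K·L)²:  L = (1/K)·√(π²EI/P_cr) = (1/0.7)·√(π²×1.05×10^11×1.994×10^-8/2.720×10^4)
L = 1.25 m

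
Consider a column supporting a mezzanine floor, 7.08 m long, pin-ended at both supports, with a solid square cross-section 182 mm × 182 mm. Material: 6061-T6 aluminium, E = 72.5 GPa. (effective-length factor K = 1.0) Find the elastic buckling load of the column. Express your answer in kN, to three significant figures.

P_cr ≈ 1310 kN

I = a⁴/12 = 182⁴/12 = 9.143×10^7 mm⁴
I = 9.143×10^7 mm⁴ = 9.143×10^-5 m⁴
Effective length L_e = K·L = 1 × 7.08 = 7.080 m
P_cr = π²EI / L_e² = π² × 72.5×10⁹ × 9.143×10^-5 / 7.080² = 1.305×10^6 N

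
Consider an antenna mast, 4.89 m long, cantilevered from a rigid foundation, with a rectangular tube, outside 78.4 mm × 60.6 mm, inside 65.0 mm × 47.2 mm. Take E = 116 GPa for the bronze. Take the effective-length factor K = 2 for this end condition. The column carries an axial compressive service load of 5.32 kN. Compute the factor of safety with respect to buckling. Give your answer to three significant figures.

Weak-axis I_min = (h_o·b_o³ − h_i·b_i³)/12 with b_o = 60.6, b_i = 47.20 mm (shorter outer/inner sides).
I_min = (78.4×60.6³ − 65.00×47.20³)/12 = 8.844×10^5 mm⁴
I = 8.844×10^5 mm⁴ = 8.844×10^-7 m⁴
Effective length L_e = K·L = 2 × 4.89 = 9.780 m
P_cr = π²EI / L_e² = π² × 116×10⁹ × 8.844×10^-7 / 9.780² = 1.059×10^4 N
Factor of safety n = P_cr / P = 10.586 / 5.32 = 1.99

n ≈ 1.99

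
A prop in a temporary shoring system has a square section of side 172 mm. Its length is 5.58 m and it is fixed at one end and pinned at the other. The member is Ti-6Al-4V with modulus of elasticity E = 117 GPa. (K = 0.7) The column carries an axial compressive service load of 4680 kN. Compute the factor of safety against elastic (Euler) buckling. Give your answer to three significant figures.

n ≈ 1.18

I = a⁴/12 = 172⁴/12 = 7.293×10^7 mm⁴
I = 7.293×10^7 mm⁴ = 7.293×10^-5 m⁴
Effective length L_e = K·L = 0.7 × 5.58 = 3.906 m
P_cr = π²EI / L_e² = π² × 117×10⁹ × 7.293×10^-5 / 3.906² = 5.520×10^6 N
Factor of safety n = P_cr / P = 5520.2 / 4680 = 1.18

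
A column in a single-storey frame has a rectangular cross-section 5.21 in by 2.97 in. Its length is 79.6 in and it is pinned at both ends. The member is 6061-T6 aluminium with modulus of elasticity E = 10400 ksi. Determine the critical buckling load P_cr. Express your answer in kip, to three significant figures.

P_cr ≈ 184 kip

Buckling occurs about the weak axis: I_min = h·b³/12 with b = 2.97 in (the shorter side).
I_min = 5.21×2.97³/12 = 11.37 in⁴
Effective length L_e = K·L = 1 × 79.6 = 79.60 in
P_cr = π²EI / L_e² = π² × 10400×10³ × 11.37 / 79.60² = 1.843×10^5 lb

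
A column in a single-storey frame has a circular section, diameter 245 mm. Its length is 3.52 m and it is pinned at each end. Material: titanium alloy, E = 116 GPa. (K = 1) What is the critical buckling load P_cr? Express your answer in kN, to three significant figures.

P_cr ≈ 16300 kN

I = πd⁴/64 = π×245⁴/64 = 1.769×10^8 mm⁴
I = 1.769×10^8 mm⁴ = 1.769×10^-4 m⁴
Effective length L_e = K·L = 1 × 3.52 = 3.520 m
P_cr = π²EI / L_e² = π² × 116×10⁹ × 1.769×10^-4 / 3.520² = 1.634×10^7 N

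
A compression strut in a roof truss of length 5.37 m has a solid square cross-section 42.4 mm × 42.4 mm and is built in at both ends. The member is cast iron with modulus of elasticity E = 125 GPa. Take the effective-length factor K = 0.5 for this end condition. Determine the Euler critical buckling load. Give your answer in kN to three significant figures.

I = a⁴/12 = 42.4⁴/12 = 2.693×10^5 mm⁴
I = 2.693×10^5 mm⁴ = 2.693×10^-7 m⁴
Effective length L_e = K·L = 0.5 × 5.37 = 2.685 m
P_cr = π²EI / L_e² = π² × 125×10⁹ × 2.693×10^-7 / 2.685² = 4.609×10^4 N

P_cr ≈ 46.1 kN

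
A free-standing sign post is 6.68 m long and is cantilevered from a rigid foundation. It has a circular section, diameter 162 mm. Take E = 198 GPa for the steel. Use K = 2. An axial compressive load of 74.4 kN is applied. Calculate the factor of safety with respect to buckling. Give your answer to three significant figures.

n ≈ 4.98

I = πd⁴/64 = π×162⁴/64 = 3.381×10^7 mm⁴
I = 3.381×10^7 mm⁴ = 3.381×10^-5 m⁴
Effective length L_e = K·L = 2 × 6.68 = 13.36 m
P_cr = π²EI / L_e² = π² × 198×10⁹ × 3.381×10^-5 / 13.36² = 3.702×10^5 N
Factor of safety n = P_cr / P = 370.15 / 74.4 = 4.98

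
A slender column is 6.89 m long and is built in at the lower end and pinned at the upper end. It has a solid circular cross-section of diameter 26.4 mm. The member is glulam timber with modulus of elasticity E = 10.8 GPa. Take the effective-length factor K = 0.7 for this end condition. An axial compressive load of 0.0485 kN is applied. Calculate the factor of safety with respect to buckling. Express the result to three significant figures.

I = πd⁴/64 = π×26.4⁴/64 = 2.384×10^4 mm⁴
I = 2.384×10^4 mm⁴ = 2.384×10^-8 m⁴
Effective length L_e = K·L = 0.7 × 6.89 = 4.823 m
P_cr = π²EI / L_e² = π² × 10.8×10⁹ × 2.384×10^-8 / 4.823² = 109.3 N
Factor of safety n = P_cr / P = 0.10926 / 0.0485 = 2.25

n ≈ 2.25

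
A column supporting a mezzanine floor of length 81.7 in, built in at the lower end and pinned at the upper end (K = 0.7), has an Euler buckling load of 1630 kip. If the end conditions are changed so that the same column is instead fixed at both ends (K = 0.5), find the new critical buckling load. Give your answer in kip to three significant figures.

P_cr ∝ 1/K², so P_cr,new = P_cr,old × (K_old/K_new)² = 1630 × (0.7/0.5)²
= 1630 × 1.960 = 3190 kip

P_cr ≈ 3190 kip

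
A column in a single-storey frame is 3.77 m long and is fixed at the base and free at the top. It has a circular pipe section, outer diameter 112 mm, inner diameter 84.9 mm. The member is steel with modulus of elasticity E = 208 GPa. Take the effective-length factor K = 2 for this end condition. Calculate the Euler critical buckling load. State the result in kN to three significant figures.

d_o = 112 mm, d_i = 84.9 mm
I = π(d_o⁴ − d_i⁴)/64 = π(112⁴ − 84.90⁴)/64 = 5.174×10^6 mm⁴
I = 5.174×10^6 mm⁴ = 5.174×10^-6 m⁴
Effective length L_e = K·L = 2 × 3.77 = 7.540 m
P_cr = π²EI / L_e² = π² × 208×10⁹ × 5.174×10^-6 / 7.540² = 1.868×10^5 N

P_cr ≈ 187 kN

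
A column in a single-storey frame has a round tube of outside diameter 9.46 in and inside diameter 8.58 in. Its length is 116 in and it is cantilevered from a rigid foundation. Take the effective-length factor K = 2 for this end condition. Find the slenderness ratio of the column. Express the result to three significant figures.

d_o = 9.46 in, d_i = 8.58 in
I = π(d_o⁴ − d_i⁴)/64 = π(9.46⁴ − 8.580⁴)/64 = 127.1 in⁴
A = 12.47 in²;  r_min = √(I/A) = √(127.1/12.47) = 3.193 in
L_e = K·L = 2 × 116 = 232.0 in
λ = L_e / r_min = 232.00 / 3.193 = 72.7

λ ≈ 72.7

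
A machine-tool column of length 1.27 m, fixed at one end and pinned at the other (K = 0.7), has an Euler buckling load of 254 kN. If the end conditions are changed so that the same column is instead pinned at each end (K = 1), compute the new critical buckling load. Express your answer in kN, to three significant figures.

P_cr ∝ 1/K², so P_cr,new = P_cr,old × (K_old/K_new)² = 254 × (0.7/1)²
= 254 × 0.4900 = 124 kN

P_cr ≈ 124 kN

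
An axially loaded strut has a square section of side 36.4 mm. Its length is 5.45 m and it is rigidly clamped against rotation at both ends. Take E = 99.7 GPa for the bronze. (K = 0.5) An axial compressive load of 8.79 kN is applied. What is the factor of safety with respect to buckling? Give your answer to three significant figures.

n ≈ 2.21

I = a⁴/12 = 36.4⁴/12 = 1.463×10^5 mm⁴
I = 1.463×10^5 mm⁴ = 1.463×10^-7 m⁴
Effective length L_e = K·L = 0.5 × 5.45 = 2.725 m
P_cr = π²EI / L_e² = π² × 99.7×10⁹ × 1.463×10^-7 / 2.725² = 1.939×10^4 N
Factor of safety n = P_cr / P = 19.386 / 8.79 = 2.21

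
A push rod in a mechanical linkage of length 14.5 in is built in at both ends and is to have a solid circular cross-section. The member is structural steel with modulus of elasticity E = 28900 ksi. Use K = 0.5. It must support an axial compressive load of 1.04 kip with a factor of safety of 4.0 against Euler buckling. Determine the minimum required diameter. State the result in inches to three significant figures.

Required P_cr = n·P = 4.0 × 1.04 = 4.160 kip
L_e = K·L = 0.5 × 14.5 = 7.250 in
Required I = P_cr·L_e²/(π²E) = 4.160×10^3 × 7.250² / (π² × 2.89×10^7) = 7.666×10^-4 in⁴
Solid circle: I = πd⁴/64  ⇒  d = (64I/π)^(1/4) = (64×7.666×10^-4/π)^(1/4) = 0.354 in

d ≈ 0.354 in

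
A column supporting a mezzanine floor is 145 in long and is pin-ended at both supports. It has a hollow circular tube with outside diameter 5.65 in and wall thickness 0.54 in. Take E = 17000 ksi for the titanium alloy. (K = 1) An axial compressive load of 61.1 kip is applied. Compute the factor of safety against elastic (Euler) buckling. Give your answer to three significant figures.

Inner diameter d_i = 5.65 − 2×0.54 = 4.570 in
I = π(d_o⁴ − d_i⁴)/64 = π(5.65⁴ − 4.570⁴)/64 = 28.61 in⁴
Effective length L_e = K·L = 1 × 145 = 145.0 in
P_cr = π²EI / L_e² = π² × 17000×10³ × 28.61 / 145.0² = 2.283×10^5 lb
Factor of safety n = P_cr / P = 228.32 / 61.1 = 3.74

n ≈ 3.74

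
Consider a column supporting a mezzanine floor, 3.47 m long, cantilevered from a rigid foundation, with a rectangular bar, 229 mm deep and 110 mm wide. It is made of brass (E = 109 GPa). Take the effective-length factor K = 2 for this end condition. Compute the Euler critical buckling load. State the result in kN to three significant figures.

Buckling occurs about the weak axis: I_min = h·b³/12 with b = 110 mm (the shorter side).
I_min = 229×110³/12 = 2.540×10^7 mm⁴
I = 2.540×10^7 mm⁴ = 2.540×10^-5 m⁴
Effective length L_e = K·L = 2 × 3.47 = 6.940 m
P_cr = π²EI / L_e² = π² × 109×10⁹ × 2.540×10^-5 / 6.940² = 5.673×10^5 N

P_cr ≈ 567 kN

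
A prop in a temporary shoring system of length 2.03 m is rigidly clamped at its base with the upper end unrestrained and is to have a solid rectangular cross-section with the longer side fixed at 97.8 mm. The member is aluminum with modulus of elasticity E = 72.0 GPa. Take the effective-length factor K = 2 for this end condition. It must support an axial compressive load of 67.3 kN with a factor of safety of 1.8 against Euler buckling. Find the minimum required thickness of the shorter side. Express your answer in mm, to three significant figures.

b ≈ 70.1 mm

Required P_cr = n·P = 1.8 × 67.3 = 121.1 kN
L_e = K·L = 2 × 2.03 = 4.060 m
Required I = P_cr·L_e²/(π²E) = 1.211×10^5 × 4.060² / (π² × 7.20×10^10) = 2.810×10^-6 m⁴
I_req = 2.810×10^6 mm⁴
Rectangle, weak axis: I_min = h·b³/12 with h = 97.8 mm fixed  ⇒  b = (12I/h)^(1/3) = 70.1 mm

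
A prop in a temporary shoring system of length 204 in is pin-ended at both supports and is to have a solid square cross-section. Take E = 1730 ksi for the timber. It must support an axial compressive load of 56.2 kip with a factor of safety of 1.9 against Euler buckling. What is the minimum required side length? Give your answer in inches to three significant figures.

Required P_cr = n·P = 1.9 × 56.2 = 106.8 kip
L_e = K·L = 1 × 204 = 204.0 in
Required I = P_cr·L_e²/(π²E) = 1.068×10^5 × 204.0² / (π² × 1.73×10^6) = 260.3 in⁴
Solid square: I = a⁴/12  ⇒  a = (12I)^(1/4) = (12×260.3)^(1/4) = 7.48 in

a ≈ 7.48 in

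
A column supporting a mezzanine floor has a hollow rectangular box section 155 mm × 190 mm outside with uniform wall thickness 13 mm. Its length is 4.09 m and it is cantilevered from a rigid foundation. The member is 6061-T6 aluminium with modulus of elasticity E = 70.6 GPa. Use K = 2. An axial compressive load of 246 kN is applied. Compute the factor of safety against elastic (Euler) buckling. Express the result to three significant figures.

Inner dimensions: h_i = 190 − 2×13 = 164.0 mm, b_i = 155 − 2×13 = 129.0 mm
Weak-axis I_min = (h_o·b_o³ − h_i·b_i³)/12 with b_o = 155, b_i = 129.0 mm (shorter outer/inner sides).
I_min = (190×155³ − 164.0×129.0³)/12 = 2.962×10^7 mm⁴
I = 2.962×10^7 mm⁴ = 2.962×10^-5 m⁴
Effective length L_e = K·L = 2 × 4.09 = 8.180 m
P_cr = π²EI / L_e² = π² × 70.6×10⁹ × 2.962×10^-5 / 8.180² = 3.085×10^5 N
Factor of safety n = P_cr / P = 308.48 / 246 = 1.25

n ≈ 1.25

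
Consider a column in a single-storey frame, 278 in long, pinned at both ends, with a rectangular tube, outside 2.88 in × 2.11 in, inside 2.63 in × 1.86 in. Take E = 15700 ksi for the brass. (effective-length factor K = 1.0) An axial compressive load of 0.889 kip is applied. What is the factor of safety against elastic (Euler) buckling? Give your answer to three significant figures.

Weak-axis I_min = (h_o·b_o³ − h_i·b_i³)/12 with b_o = 2.11, b_i = 1.860 in (shorter outer/inner sides).
I_min = (2.88×2.11³ − 2.630×1.860³)/12 = 0.8442 in⁴
Effective length L_e = K·L = 1 × 278 = 278.0 in
P_cr = π²EI / L_e² = π² × 15700×10³ × 0.8442 / 278.0² = 1.693×10^3 lb
Factor of safety n = P_cr / P = 1.6927 / 0.889 = 1.90

n ≈ 1.90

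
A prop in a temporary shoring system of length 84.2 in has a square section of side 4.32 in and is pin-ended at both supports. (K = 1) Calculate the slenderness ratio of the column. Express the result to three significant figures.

λ ≈ 67.5

For a square r = a/√12 = 4.32/√12 = 1.247 in
L_e = K·L = 1 × 84.2 = 84.20 in
λ = L_e / r_min = 84.200 / 1.247 = 67.5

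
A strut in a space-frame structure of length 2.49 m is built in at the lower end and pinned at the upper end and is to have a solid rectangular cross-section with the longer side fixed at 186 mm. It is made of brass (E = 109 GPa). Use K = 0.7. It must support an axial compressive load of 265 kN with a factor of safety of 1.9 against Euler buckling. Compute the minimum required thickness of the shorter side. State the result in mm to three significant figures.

Required P_cr = n·P = 1.9 × 265 = 503.5 kN
L_e = K·L = 0.7 × 2.49 = 1.743 m
Required I = P_cr·L_e²/(π²E) = 5.035×10^5 × 1.743² / (π² × 1.09×10^11) = 1.422×10^-6 m⁴
I_req = 1.422×10^6 mm⁴
Rectangle, weak axis: I_min = h·b³/12 with h = 186 mm fixed  ⇒  b = (12I/h)^(1/3) = 45.1 mm

b ≈ 45.1 mm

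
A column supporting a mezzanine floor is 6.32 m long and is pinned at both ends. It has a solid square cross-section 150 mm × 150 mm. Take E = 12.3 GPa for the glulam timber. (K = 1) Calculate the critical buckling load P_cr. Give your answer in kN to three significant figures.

P_cr ≈ 128 kN

I = a⁴/12 = 150⁴/12 = 4.219×10^7 mm⁴
I = 4.219×10^7 mm⁴ = 4.219×10^-5 m⁴
Effective length L_e = K·L = 1 × 6.32 = 6.320 m
P_cr = π²EI / L_e² = π² × 12.3×10⁹ × 4.219×10^-5 / 6.320² = 1.282×10^5 N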